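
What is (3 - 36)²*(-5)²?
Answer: 27225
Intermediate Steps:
(3 - 36)²*(-5)² = (-33)²*25 = 1089*25 = 27225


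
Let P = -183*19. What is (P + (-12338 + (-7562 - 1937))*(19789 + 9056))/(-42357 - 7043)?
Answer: 314945871/24700 ≈ 12751.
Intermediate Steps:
P = -3477
(P + (-12338 + (-7562 - 1937))*(19789 + 9056))/(-42357 - 7043) = (-3477 + (-12338 + (-7562 - 1937))*(19789 + 9056))/(-42357 - 7043) = (-3477 + (-12338 - 9499)*28845)/(-49400) = (-3477 - 21837*28845)*(-1/49400) = (-3477 - 629888265)*(-1/49400) = -629891742*(-1/49400) = 314945871/24700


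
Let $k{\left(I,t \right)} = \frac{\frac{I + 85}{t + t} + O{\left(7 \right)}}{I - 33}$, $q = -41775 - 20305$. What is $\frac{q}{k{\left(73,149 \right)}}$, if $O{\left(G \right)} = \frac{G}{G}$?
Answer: $- \frac{92499200}{57} \approx -1.6228 \cdot 10^{6}$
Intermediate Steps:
$q = -62080$
$O{\left(G \right)} = 1$
$k{\left(I,t \right)} = \frac{1 + \frac{85 + I}{2 t}}{-33 + I}$ ($k{\left(I,t \right)} = \frac{\frac{I + 85}{t + t} + 1}{I - 33} = \frac{\frac{85 + I}{2 t} + 1}{-33 + I} = \frac{1 + \frac{85 + I}{2 t}}{-33 + I}$)
$\frac{q}{k{\left(73,149 \right)}} = - \frac{62080}{\frac{1}{2} \cdot \frac{1}{149} \frac{1}{-33 + 73} \left(85 + 73 + 2 \cdot 149\right)} = - \frac{62080}{\frac{1}{2} \cdot \frac{1}{149} \cdot \frac{1}{40} \left(85 + 73 + 298\right)} = - \frac{62080}{\frac{1}{2} \cdot \frac{1}{149} \cdot \frac{1}{40} \cdot 456} = - \frac{62080}{\frac{57}{1490}} = \left(-62080\right) \frac{1490}{57} = - \frac{92499200}{57}$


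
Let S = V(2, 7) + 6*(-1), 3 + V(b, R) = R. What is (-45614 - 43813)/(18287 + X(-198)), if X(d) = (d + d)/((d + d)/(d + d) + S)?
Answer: -89427/18683 ≈ -4.7865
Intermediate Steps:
V(b, R) = -3 + R
S = -2 (S = (-3 + 7) + 6*(-1) = 4 - 6 = -2)
X(d) = -2*d (X(d) = (d + d)/((d + d)/(d + d) - 2) = (2*d)/((2*d)/((2*d)) - 2) = (2*d)/((2*d)*(1/(2*d)) - 2) = (2*d)/(1 - 2) = (2*d)/(-1) = (2*d)*(-1) = -2*d)
(-45614 - 43813)/(18287 + X(-198)) = (-45614 - 43813)/(18287 - 2*(-198)) = -89427/(18287 + 396) = -89427/18683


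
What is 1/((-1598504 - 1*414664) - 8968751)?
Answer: -1/10981919 ≈ -9.1059e-8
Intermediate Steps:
1/((-1598504 - 1*414664) - 8968751) = 1/((-1598504 - 414664) - 8968751) = 1/(-2013168 - 8968751) = 1/(-10981919) = -1/10981919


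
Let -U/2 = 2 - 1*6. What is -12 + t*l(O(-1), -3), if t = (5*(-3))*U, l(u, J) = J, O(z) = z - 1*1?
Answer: 348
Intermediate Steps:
O(z) = -1 + z (O(z) = z - 1 = -1 + z)
U = 8 (U = -2*(2 - 1*6) = -2*(2 - 6) = -2*(-4) = 8)
t = -120 (t = (5*(-3))*8 = -15*8 = -120)
-12 + t*l(O(-1), -3) = -12 - 120*(-3) = -12 + 360 = 348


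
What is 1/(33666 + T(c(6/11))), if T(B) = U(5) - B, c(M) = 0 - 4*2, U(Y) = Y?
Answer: 1/33679 ≈ 2.9692e-5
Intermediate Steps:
c(M) = -8 (c(M) = 0 - 8 = -8)
T(B) = 5 - B
1/(33666 + T(c(6/11))) = 1/(33666 + (5 - 1*(-8))) = 1/(33666 + (5 + 8)) = 1/(33666 + 13) = 1/33679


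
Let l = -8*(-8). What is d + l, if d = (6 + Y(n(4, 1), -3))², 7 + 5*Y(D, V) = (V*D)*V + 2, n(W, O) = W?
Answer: 5321/25 ≈ 212.84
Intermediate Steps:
Y(D, V) = -1 + D*V²/5 (Y(D, V) = -7/5 + ((V*D)*V + 2)/5 = -7/5 + ((D*V)*V + 2)/5 = -7/5 + (D*V² + 2)/5 = -7/5 + (2 + D*V²)/5 = -7/5 + (⅖ + D*V²/5) = -1 + D*V²/5)
d = 3721/25 (d = (6 + (-1 + (⅕)*4*(-3)²))² = (6 + (-1 + (⅕)*4*9))² = (6 + (-1 + 36/5))² = (6 + 31/5)² = (61/5)² = 3721/25 ≈ 148.84)
l = 64
d + l = 3721/25 + 64 = 5321/25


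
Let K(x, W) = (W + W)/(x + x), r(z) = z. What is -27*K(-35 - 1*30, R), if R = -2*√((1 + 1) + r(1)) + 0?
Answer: -54*√3/65 ≈ -1.4389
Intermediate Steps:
R = -2*√3 (R = -2*√((1 + 1) + 1) + 0 = -2*√(2 + 1) + 0 = -2*√3 + 0 = -2*√3 ≈ -3.4641)
K(x, W) = W/x (K(x, W) = (2*W)/((2*x)) = (2*W)*(1/(2*x)) = W/x)
-27*K(-35 - 1*30, R) = -27*(-2*√3)/(-35 - 1*30) = -27*(-2*√3)/(-35 - 30) = -27*(-2*√3)/(-65) = -27*(-2*√3)*(-1)/65 = -54*√3/65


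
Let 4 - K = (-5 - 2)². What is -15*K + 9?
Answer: 684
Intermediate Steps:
K = -45 (K = 4 - (-5 - 2)² = 4 - 1*(-7)² = 4 - 1*49 = 4 - 49 = -45)
-15*K + 9 = -15*(-45) + 9 = 675 + 9 = 684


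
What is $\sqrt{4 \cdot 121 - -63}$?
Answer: $\sqrt{547} \approx 23.388$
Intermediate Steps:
$\sqrt{4 \cdot 121 - -63} = \sqrt{484 + \left(-127 + 190\right)} = \sqrt{484 + 63} = \sqrt{547}$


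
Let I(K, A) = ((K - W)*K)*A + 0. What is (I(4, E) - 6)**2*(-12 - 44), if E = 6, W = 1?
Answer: -243936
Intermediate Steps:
I(K, A) = A*K*(-1 + K) (I(K, A) = ((K - 1*1)*K)*A + 0 = ((K - 1)*K)*A + 0 = ((-1 + K)*K)*A + 0 = (K*(-1 + K))*A + 0 = A*K*(-1 + K) + 0 = A*K*(-1 + K))
(I(4, E) - 6)**2*(-12 - 44) = (6*4*(-1 + 4) - 6)**2*(-12 - 44) = (6*4*3 - 6)**2*(-56) = (72 - 6)**2*(-56) = 66**2*(-56) = 4356*(-56) = -243936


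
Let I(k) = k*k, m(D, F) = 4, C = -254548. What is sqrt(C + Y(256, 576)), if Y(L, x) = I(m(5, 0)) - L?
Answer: 2*I*sqrt(63697) ≈ 504.77*I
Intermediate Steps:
I(k) = k**2
Y(L, x) = 16 - L (Y(L, x) = 4**2 - L = 16 - L)
sqrt(C + Y(256, 576)) = sqrt(-254548 + (16 - 1*256)) = sqrt(-254548 + (16 - 256)) = sqrt(-254548 - 240) = sqrt(-254788) = 2*I*sqrt(63697)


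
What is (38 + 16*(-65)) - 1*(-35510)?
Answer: 34508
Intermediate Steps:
(38 + 16*(-65)) - 1*(-35510) = (38 - 1040) + 35510 = -1002 + 35510 = 34508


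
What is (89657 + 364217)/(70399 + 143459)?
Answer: 226937/106929 ≈ 2.1223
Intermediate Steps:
(89657 + 364217)/(70399 + 143459) = 453874/213858 = 453874*(1/213858) = 226937/106929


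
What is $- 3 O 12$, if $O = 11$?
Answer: $-396$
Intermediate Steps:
$- 3 O 12 = \left(-3\right) 11 \cdot 12 = \left(-33\right) 12 = -396$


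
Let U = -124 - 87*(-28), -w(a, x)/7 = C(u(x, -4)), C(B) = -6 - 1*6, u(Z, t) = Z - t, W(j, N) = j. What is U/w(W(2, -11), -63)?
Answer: 578/21 ≈ 27.524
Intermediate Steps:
C(B) = -12 (C(B) = -6 - 6 = -12)
w(a, x) = 84 (w(a, x) = -7*(-12) = 84)
U = 2312 (U = -124 + 2436 = 2312)
U/w(W(2, -11), -63) = 2312/84 = 2312*(1/84) = 578/21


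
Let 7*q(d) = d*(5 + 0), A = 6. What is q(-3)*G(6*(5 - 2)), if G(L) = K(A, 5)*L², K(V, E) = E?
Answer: -24300/7 ≈ -3471.4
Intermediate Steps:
q(d) = 5*d/7 (q(d) = (d*(5 + 0))/7 = (d*5)/7 = (5*d)/7 = 5*d/7)
G(L) = 5*L²
q(-3)*G(6*(5 - 2)) = ((5/7)*(-3))*(5*(6*(5 - 2))²) = -75*(6*3)²/7 = -75*18²/7 = -75*324/7 = -15/7*1620 = -24300/7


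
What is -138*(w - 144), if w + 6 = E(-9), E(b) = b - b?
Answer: 20700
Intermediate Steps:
E(b) = 0
w = -6 (w = -6 + 0 = -6)
-138*(w - 144) = -138*(-6 - 144) = -138*(-150) = 20700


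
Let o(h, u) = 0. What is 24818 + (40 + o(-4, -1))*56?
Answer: 27058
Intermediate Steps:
24818 + (40 + o(-4, -1))*56 = 24818 + (40 + 0)*56 = 24818 + 40*56 = 24818 + 2240 = 27058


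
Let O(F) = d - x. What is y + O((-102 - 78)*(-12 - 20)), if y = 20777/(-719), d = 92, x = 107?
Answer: -31562/719 ≈ -43.897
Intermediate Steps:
O(F) = -15 (O(F) = 92 - 1*107 = 92 - 107 = -15)
y = -20777/719 (y = 20777*(-1/719) = -20777/719 ≈ -28.897)
y + O((-102 - 78)*(-12 - 20)) = -20777/719 - 15 = -31562/719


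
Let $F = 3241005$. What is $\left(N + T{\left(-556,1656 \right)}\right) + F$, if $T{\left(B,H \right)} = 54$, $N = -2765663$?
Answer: $475396$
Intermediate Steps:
$\left(N + T{\left(-556,1656 \right)}\right) + F = \left(-2765663 + 54\right) + 3241005 = -2765609 + 3241005 = 475396$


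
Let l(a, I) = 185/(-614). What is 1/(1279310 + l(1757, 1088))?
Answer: 614/785496155 ≈ 7.8167e-7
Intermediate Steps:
l(a, I) = -185/614 (l(a, I) = 185*(-1/614) = -185/614)
1/(1279310 + l(1757, 1088)) = 1/(1279310 - 185/614) = 1/(785496155/614) = 614/785496155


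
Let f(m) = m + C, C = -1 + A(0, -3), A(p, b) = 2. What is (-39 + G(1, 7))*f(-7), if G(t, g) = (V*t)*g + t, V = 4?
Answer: 60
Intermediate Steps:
G(t, g) = t + 4*g*t (G(t, g) = (4*t)*g + t = 4*g*t + t = t + 4*g*t)
C = 1 (C = -1 + 2 = 1)
f(m) = 1 + m (f(m) = m + 1 = 1 + m)
(-39 + G(1, 7))*f(-7) = (-39 + 1*(1 + 4*7))*(1 - 7) = (-39 + 1*(1 + 28))*(-6) = (-39 + 1*29)*(-6) = (-39 + 29)*(-6) = -10*(-6) = 60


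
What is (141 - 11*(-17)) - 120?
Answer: 208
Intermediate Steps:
(141 - 11*(-17)) - 120 = (141 + 187) - 120 = 328 - 120 = 208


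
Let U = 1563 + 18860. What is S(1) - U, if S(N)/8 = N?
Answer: -20415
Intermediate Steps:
S(N) = 8*N
U = 20423
S(1) - U = 8*1 - 1*20423 = 8 - 20423 = -20415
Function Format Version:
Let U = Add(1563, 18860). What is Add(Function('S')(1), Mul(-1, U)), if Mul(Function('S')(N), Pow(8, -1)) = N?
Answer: -20415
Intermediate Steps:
Function('S')(N) = Mul(8, N)
U = 20423
Add(Function('S')(1), Mul(-1, U)) = Add(Mul(8, 1), Mul(-1, 20423)) = Add(8, -20423) = -20415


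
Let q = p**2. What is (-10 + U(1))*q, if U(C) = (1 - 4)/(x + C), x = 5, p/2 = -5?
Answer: -1050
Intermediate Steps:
p = -10 (p = 2*(-5) = -10)
q = 100 (q = (-10)**2 = 100)
U(C) = -3/(5 + C) (U(C) = (1 - 4)/(5 + C) = -3/(5 + C))
(-10 + U(1))*q = (-10 - 3/(5 + 1))*100 = (-10 - 3/6)*100 = (-10 - 3*1/6)*100 = (-10 - 1/2)*100 = -21/2*100 = -1050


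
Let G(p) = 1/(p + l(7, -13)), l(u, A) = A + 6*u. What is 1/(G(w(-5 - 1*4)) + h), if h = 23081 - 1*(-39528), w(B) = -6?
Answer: 23/1440008 ≈ 1.5972e-5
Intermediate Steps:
h = 62609 (h = 23081 + 39528 = 62609)
G(p) = 1/(29 + p) (G(p) = 1/(p + (-13 + 6*7)) = 1/(p + (-13 + 42)) = 1/(p + 29) = 1/(29 + p))
1/(G(w(-5 - 1*4)) + h) = 1/(1/(29 - 6) + 62609) = 1/(1/23 + 62609) = 1/(1440008/23) = 23/1440008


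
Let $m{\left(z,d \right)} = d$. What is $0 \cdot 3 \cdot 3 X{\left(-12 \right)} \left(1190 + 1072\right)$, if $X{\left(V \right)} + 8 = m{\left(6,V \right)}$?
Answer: $0$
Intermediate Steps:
$X{\left(V \right)} = -8 + V$
$0 \cdot 3 \cdot 3 X{\left(-12 \right)} \left(1190 + 1072\right) = 0 \cdot 3 \cdot 3 \left(-8 - 12\right) \left(1190 + 1072\right) = 0 \cdot 3 \left(-20\right) 2262 = 0 \left(-20\right) 2262 = 0 \cdot 2262 = 0$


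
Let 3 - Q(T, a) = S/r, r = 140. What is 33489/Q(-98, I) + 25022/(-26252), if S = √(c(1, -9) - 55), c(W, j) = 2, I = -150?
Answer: 25844897299717/2316122078 + 4688460*I*√53/176453 ≈ 11159.0 + 193.44*I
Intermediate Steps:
S = I*√53 (S = √(2 - 55) = √(-53) = I*√53 ≈ 7.2801*I)
Q(T, a) = 3 - I*√53/140
33489/Q(-98, I) + 25022/(-26252) = 33489/(3 - I*√53/140) + 25022/(-26252) = 33489/(3 - I*√53/140) + 25022*(-1/26252) = 33489/(3 - I*√53/140) - 12511/13126 = -12511/13126 + 33489/(3 - I*√53/140)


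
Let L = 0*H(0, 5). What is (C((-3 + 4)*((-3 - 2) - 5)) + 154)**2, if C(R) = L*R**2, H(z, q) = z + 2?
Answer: 23716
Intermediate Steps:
H(z, q) = 2 + z
L = 0 (L = 0*(2 + 0) = 0*2 = 0)
C(R) = 0 (C(R) = 0*R**2 = 0)
(C((-3 + 4)*((-3 - 2) - 5)) + 154)**2 = (0 + 154)**2 = 154**2 = 23716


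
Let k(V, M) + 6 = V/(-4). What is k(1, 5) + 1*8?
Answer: 7/4 ≈ 1.7500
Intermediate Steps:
k(V, M) = -6 - V/4 (k(V, M) = -6 + V/(-4) = -6 + V*(-¼) = -6 - V/4)
k(1, 5) + 1*8 = (-6 - ¼*1) + 1*8 = (-6 - ¼) + 8 = -25/4 + 8 = 7/4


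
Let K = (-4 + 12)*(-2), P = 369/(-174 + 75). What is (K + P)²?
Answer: 47089/121 ≈ 389.17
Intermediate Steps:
P = -41/11 (P = 369/(-99) = 369*(-1/99) = -41/11 ≈ -3.7273)
K = -16 (K = 8*(-2) = -16)
(K + P)² = (-16 - 41/11)² = (-217/11)² = 47089/121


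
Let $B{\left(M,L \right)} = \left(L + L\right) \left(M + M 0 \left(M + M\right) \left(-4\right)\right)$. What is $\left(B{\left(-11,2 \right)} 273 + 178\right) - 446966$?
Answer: $-458800$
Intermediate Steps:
$B{\left(M,L \right)} = 2 L M$ ($B{\left(M,L \right)} = 2 L \left(M + 0 \cdot 2 M \left(-4\right)\right) = 2 L \left(M + 0 \left(- 8 M\right)\right) = 2 L \left(M + 0\right) = 2 L M$)
$\left(B{\left(-11,2 \right)} 273 + 178\right) - 446966 = \left(2 \cdot 2 \left(-11\right) 273 + 178\right) - 446966 = \left(\left(-44\right) 273 + 178\right) - 446966 = \left(-12012 + 178\right) - 446966 = -11834 - 446966 = -458800$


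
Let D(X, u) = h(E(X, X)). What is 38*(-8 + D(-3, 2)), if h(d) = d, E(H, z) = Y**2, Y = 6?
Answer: 1064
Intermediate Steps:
E(H, z) = 36 (E(H, z) = 6**2 = 36)
D(X, u) = 36
38*(-8 + D(-3, 2)) = 38*(-8 + 36) = 38*28 = 1064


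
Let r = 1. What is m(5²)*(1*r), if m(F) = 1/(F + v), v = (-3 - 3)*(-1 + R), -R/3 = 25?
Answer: 1/481 ≈ 0.0020790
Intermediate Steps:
R = -75 (R = -3*25 = -75)
v = 456 (v = (-3 - 3)*(-1 - 75) = -6*(-76) = 456)
m(F) = 1/(456 + F) (m(F) = 1/(F + 456) = 1/(456 + F))
m(5²)*(1*r) = (1*1)/(456 + 5²) = 1/(456 + 25) = 1/481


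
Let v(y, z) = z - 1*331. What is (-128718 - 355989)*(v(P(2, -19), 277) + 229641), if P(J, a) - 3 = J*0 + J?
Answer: -111282426009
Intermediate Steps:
P(J, a) = 3 + J (P(J, a) = 3 + (J*0 + J) = 3 + (0 + J) = 3 + J)
v(y, z) = -331 + z (v(y, z) = z - 331 = -331 + z)
(-128718 - 355989)*(v(P(2, -19), 277) + 229641) = (-128718 - 355989)*((-331 + 277) + 229641) = -484707*(-54 + 229641) = -484707*229587 = -111282426009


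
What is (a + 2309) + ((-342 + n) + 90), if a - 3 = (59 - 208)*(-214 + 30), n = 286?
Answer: 29762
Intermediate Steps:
a = 27419 (a = 3 + (59 - 208)*(-214 + 30) = 3 - 149*(-184) = 3 + 27416 = 27419)
(a + 2309) + ((-342 + n) + 90) = (27419 + 2309) + ((-342 + 286) + 90) = 29728 + (-56 + 90) = 29728 + 34 = 29762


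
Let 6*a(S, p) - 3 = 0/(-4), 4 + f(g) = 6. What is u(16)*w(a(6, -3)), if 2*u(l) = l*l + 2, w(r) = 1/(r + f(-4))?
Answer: 258/5 ≈ 51.600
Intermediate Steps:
f(g) = 2 (f(g) = -4 + 6 = 2)
a(S, p) = ½ (a(S, p) = ½ + (0/(-4))/6 = ½ + (0*(-¼))/6 = ½ + (⅙)*0 = ½ + 0 = ½)
w(r) = 1/(2 + r) (w(r) = 1/(r + 2) = 1/(2 + r))
u(l) = 1 + l²/2 (u(l) = (l*l + 2)/2 = (l² + 2)/2 = (2 + l²)/2 = 1 + l²/2)
u(16)*w(a(6, -3)) = (1 + (½)*16²)/(2 + ½) = (1 + (½)*256)/(5/2) = (1 + 128)*(⅖) = 129*(⅖) = 258/5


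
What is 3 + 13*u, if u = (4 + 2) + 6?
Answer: 159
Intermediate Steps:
u = 12 (u = 6 + 6 = 12)
3 + 13*u = 3 + 13*12 = 3 + 156 = 159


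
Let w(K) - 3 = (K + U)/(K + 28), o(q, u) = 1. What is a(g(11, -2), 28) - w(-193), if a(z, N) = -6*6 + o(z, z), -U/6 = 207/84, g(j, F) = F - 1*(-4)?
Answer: -90689/2310 ≈ -39.259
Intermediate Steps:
g(j, F) = 4 + F (g(j, F) = F + 4 = 4 + F)
U = -207/14 (U = -1242/84 = -6*69/28 = -207/14 ≈ -14.786)
a(z, N) = -35 (a(z, N) = -6*6 + 1 = -36 + 1 = -35)
w(K) = 3 + (-207/14 + K)/(28 + K) (w(K) = 3 + (K - 207/14)/(K + 28) = 3 + (-207/14 + K)/(28 + K))
a(g(11, -2), 28) - w(-193) = -35 - (969 + 56*(-193))/(14*(28 - 193)) = -35 - (969 - 10808)/(14*(-165)) = -35 - (-1)*(-9839)/(14*165) = -35 - 1*9839/2310 = -35 - 9839/2310 = -90689/2310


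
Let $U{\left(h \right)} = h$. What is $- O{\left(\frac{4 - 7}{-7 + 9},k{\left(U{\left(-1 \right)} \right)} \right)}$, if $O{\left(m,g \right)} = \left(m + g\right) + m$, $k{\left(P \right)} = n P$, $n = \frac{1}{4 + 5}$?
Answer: $\frac{28}{9} \approx 3.1111$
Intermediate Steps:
$n = \frac{1}{9} \approx 0.11111$
$k{\left(P \right)} = \frac{P}{9}$
$O{\left(m,g \right)} = g + 2 m$ ($O{\left(m,g \right)} = \left(g + m\right) + m = g + 2 m$)
$- O{\left(\frac{4 - 7}{-7 + 9},k{\left(U{\left(-1 \right)} \right)} \right)} = - (\frac{1}{9} \left(-1\right) + 2 \frac{4 - 7}{-7 + 9}) = - (- \frac{1}{9} + 2 \left(- \frac{3}{2}\right)) = - (- \frac{1}{9} - 3) = \left(-1\right) \left(- \frac{28}{9}\right) = \frac{28}{9}$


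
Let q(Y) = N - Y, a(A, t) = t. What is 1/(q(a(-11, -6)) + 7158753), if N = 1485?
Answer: 1/7160244 ≈ 1.3966e-7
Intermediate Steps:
q(Y) = 1485 - Y
1/(q(a(-11, -6)) + 7158753) = 1/((1485 - 1*(-6)) + 7158753) = 1/((1485 + 6) + 7158753) = 1/(1491 + 7158753) = 1/7160244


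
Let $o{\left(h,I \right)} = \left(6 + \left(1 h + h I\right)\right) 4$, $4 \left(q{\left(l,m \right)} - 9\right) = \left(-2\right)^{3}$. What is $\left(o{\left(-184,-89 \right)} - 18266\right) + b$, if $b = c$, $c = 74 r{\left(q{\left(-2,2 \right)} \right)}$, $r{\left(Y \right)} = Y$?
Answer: $47044$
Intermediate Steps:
$q{\left(l,m \right)} = 7$ ($q{\left(l,m \right)} = 9 + \frac{\left(-2\right)^{3}}{4} = 9 + \frac{1}{4} \left(-8\right) = 9 - 2 = 7$)
$o{\left(h,I \right)} = 24 + 4 h + 4 I h$ ($o{\left(h,I \right)} = \left(6 + \left(h + I h\right)\right) 4 = \left(6 + h + I h\right) 4 = 24 + 4 h + 4 I h$)
$c = 518$ ($c = 74 \cdot 7 = 518$)
$b = 518$
$\left(o{\left(-184,-89 \right)} - 18266\right) + b = \left(\left(24 + 4 \left(-184\right) + 4 \left(-89\right) \left(-184\right)\right) - 18266\right) + 518 = \left(\left(24 - 736 + 65504\right) - 18266\right) + 518 = \left(64792 - 18266\right) + 518 = 46526 + 518 = 47044$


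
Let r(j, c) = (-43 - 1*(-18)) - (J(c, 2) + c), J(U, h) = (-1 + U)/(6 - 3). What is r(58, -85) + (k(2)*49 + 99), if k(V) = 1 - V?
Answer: 416/3 ≈ 138.67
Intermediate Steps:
J(U, h) = -1/3 + U/3 (J(U, h) = (-1 + U)/3 = (-1 + U)*(1/3) = -1/3 + U/3)
r(j, c) = -74/3 - 4*c/3 (r(j, c) = (-43 - 1*(-18)) - ((-1/3 + c/3) + c) = (-43 + 18) - (-1/3 + 4*c/3) = -25 + (1/3 - 4*c/3) = -74/3 - 4*c/3)
r(58, -85) + (k(2)*49 + 99) = (-74/3 - 4/3*(-85)) + ((1 - 1*2)*49 + 99) = (-74/3 + 340/3) + ((1 - 2)*49 + 99) = 266/3 + (-1*49 + 99) = 266/3 + (-49 + 99) = 266/3 + 50 = 416/3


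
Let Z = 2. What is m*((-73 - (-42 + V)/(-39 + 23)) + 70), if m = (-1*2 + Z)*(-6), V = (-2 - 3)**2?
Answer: 0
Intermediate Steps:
V = 25 (V = (-5)**2 = 25)
m = 0 (m = (-1*2 + 2)*(-6) = (-2 + 2)*(-6) = 0*(-6) = 0)
m*((-73 - (-42 + V)/(-39 + 23)) + 70) = 0*((-73 - (-42 + 25)/(-39 + 23)) + 70) = 0*((-73 - (-17)/(-16)) + 70) = 0*((-73 - (-17)*(-1)/16) + 70) = 0*((-73 - 1*17/16) + 70) = 0*((-73 - 17/16) + 70) = 0*(-1185/16 + 70) = 0*(-65/16) = 0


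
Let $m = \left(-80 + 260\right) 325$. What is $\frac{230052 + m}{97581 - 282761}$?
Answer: $- \frac{72138}{46295} \approx -1.5582$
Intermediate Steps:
$m = 58500$ ($m = 180 \cdot 325 = 58500$)
$\frac{230052 + m}{97581 - 282761} = \frac{230052 + 58500}{97581 - 282761} = \frac{288552}{-185180} = 288552 \left(- \frac{1}{185180}\right) = - \frac{72138}{46295}$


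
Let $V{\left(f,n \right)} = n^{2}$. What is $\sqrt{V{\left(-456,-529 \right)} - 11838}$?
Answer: $\sqrt{268003} \approx 517.69$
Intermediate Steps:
$\sqrt{V{\left(-456,-529 \right)} - 11838} = \sqrt{\left(-529\right)^{2} - 11838} = \sqrt{279841 - 11838} = \sqrt{268003}$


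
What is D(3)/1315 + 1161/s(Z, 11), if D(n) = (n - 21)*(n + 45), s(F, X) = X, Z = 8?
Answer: 1517211/14465 ≈ 104.89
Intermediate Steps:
D(n) = (-21 + n)*(45 + n)
D(3)/1315 + 1161/s(Z, 11) = (-945 + 3**2 + 24*3)/1315 + 1161/11 = (-945 + 9 + 72)*(1/1315) + 1161*(1/11) = -864*1/1315 + 1161/11 = -864/1315 + 1161/11 = 1517211/14465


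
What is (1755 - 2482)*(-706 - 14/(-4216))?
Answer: 1081951207/2108 ≈ 5.1326e+5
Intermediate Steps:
(1755 - 2482)*(-706 - 14/(-4216)) = -727*(-706 - 14*(-1/4216)) = -727*(-706 + 7/2108) = -727*(-1488241/2108) = 1081951207/2108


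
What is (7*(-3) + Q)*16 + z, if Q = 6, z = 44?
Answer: -196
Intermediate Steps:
(7*(-3) + Q)*16 + z = (7*(-3) + 6)*16 + 44 = (-21 + 6)*16 + 44 = -15*16 + 44 = -240 + 44 = -196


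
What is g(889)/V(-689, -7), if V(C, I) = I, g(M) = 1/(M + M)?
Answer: -1/12446 ≈ -8.0347e-5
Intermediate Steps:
g(M) = 1/(2*M)
g(889)/V(-689, -7) = ((½)/889)/(-7) = ((½)*(1/889))*(-⅐) = (1/1778)*(-⅐) = -1/12446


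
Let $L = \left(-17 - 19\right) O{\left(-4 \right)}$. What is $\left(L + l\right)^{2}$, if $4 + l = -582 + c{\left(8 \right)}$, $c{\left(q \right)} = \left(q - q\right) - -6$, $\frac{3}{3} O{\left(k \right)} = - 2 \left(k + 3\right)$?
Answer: $425104$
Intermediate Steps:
$O{\left(k \right)} = -6 - 2 k$ ($O{\left(k \right)} = - 2 \left(k + 3\right) = - 2 \left(3 + k\right) = -6 - 2 k$)
$c{\left(q \right)} = 6$ ($c{\left(q \right)} = 0 + 6 = 6$)
$L = -72$ ($L = \left(-17 - 19\right) \left(-6 - -8\right) = - 36 \left(-6 + 8\right) = \left(-36\right) 2 = -72$)
$l = -580$ ($l = -4 + \left(-582 + 6\right) = -4 - 576 = -580$)
$\left(L + l\right)^{2} = \left(-72 - 580\right)^{2} = \left(-652\right)^{2} = 425104$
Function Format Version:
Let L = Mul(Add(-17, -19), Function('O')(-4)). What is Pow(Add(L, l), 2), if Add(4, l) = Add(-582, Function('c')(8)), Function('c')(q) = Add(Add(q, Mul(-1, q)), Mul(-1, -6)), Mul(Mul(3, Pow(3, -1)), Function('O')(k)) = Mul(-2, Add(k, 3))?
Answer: 425104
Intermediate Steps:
Function('O')(k) = Add(-6, Mul(-2, k)) (Function('O')(k) = Mul(-2, Add(k, 3)) = Mul(-2, Add(3, k)) = Add(-6, Mul(-2, k)))
Function('c')(q) = 6 (Function('c')(q) = Add(0, 6) = 6)
L = -72 (L = Mul(Add(-17, -19), Add(-6, Mul(-2, -4))) = Mul(-36, Add(-6, 8)) = Mul(-36, 2) = -72)
l = -580 (l = Add(-4, Add(-582, 6)) = Add(-4, -576) = -580)
Pow(Add(L, l), 2) = Pow(Add(-72, -580), 2) = Pow(-652, 2) = 425104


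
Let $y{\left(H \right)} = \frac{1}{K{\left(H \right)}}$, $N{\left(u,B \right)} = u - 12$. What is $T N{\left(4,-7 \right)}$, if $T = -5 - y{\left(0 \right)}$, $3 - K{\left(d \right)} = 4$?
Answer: $32$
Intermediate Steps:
$K{\left(d \right)} = -1$ ($K{\left(d \right)} = 3 - 4 = -1$)
$N{\left(u,B \right)} = -12 + u$
$y{\left(H \right)} = -1$ ($y{\left(H \right)} = \frac{1}{-1} = -1$)
$T = -4$ ($T = -5 - -1 = -5 + 1 = -4$)
$T N{\left(4,-7 \right)} = - 4 \left(-12 + 4\right) = \left(-4\right) \left(-8\right) = 32$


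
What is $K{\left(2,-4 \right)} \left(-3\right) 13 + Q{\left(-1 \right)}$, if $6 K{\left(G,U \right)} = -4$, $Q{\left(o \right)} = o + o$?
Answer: $24$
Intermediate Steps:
$Q{\left(o \right)} = 2 o$
$K{\left(G,U \right)} = - \frac{2}{3}$ ($K{\left(G,U \right)} = \frac{1}{6} \left(-4\right) = - \frac{2}{3}$)
$K{\left(2,-4 \right)} \left(-3\right) 13 + Q{\left(-1 \right)} = \left(- \frac{2}{3}\right) \left(-3\right) 13 + 2 \left(-1\right) = 2 \cdot 13 - 2 = 26 - 2 = 24$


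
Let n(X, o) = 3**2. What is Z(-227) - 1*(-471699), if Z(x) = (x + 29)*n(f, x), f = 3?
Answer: 469917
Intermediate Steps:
n(X, o) = 9
Z(x) = 261 + 9*x (Z(x) = (x + 29)*9 = (29 + x)*9 = 261 + 9*x)
Z(-227) - 1*(-471699) = (261 + 9*(-227)) - 1*(-471699) = (261 - 2043) + 471699 = -1782 + 471699 = 469917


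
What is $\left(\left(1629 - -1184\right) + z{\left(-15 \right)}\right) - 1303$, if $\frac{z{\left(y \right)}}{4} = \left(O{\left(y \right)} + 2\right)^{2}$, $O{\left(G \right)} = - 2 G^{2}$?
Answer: $804326$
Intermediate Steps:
$z{\left(y \right)} = 4 \left(2 - 2 y^{2}\right)^{2}$ ($z{\left(y \right)} = 4 \left(- 2 y^{2} + 2\right)^{2} = 4 \left(2 - 2 y^{2}\right)^{2}$)
$\left(\left(1629 - -1184\right) + z{\left(-15 \right)}\right) - 1303 = \left(\left(1629 - -1184\right) + 16 \left(-1 + \left(-15\right)^{2}\right)^{2}\right) - 1303 = \left(\left(1629 + 1184\right) + 16 \left(-1 + 225\right)^{2}\right) - 1303 = \left(2813 + 16 \cdot 224^{2}\right) - 1303 = \left(2813 + 16 \cdot 50176\right) - 1303 = \left(2813 + 802816\right) - 1303 = 805629 - 1303 = 804326$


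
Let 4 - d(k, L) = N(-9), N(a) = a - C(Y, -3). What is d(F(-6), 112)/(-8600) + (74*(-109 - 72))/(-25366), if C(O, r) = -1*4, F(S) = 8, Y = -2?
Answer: 57480053/109073800 ≈ 0.52698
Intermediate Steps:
C(O, r) = -4
N(a) = 4 + a (N(a) = a - 1*(-4) = a + 4 = 4 + a)
d(k, L) = 9 (d(k, L) = 4 - (4 - 9) = 4 - 1*(-5) = 4 + 5 = 9)
d(F(-6), 112)/(-8600) + (74*(-109 - 72))/(-25366) = 9/(-8600) + (74*(-109 - 72))/(-25366) = 9*(-1/8600) + (74*(-181))*(-1/25366) = -9/8600 - 13394*(-1/25366) = -9/8600 + 6697/12683 = 57480053/109073800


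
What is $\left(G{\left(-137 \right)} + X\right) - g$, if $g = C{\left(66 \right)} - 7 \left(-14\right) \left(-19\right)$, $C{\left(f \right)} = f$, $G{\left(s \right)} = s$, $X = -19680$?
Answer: $-18021$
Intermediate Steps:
$g = -1796$ ($g = 66 - 7 \left(-14\right) \left(-19\right) = 66 - \left(-98\right) \left(-19\right) = 66 - 1862 = -1796$)
$\left(G{\left(-137 \right)} + X\right) - g = \left(-137 - 19680\right) - -1796 = -19817 + 1796 = -18021$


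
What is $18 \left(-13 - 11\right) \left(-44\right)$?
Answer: $19008$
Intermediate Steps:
$18 \left(-13 - 11\right) \left(-44\right) = 18 \left(-24\right) \left(-44\right) = \left(-432\right) \left(-44\right) = 19008$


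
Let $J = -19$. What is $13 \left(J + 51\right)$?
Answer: $416$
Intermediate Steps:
$13 \left(J + 51\right) = 13 \left(-19 + 51\right) = 13 \cdot 32 = 416$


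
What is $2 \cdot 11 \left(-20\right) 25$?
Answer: $-11000$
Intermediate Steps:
$2 \cdot 11 \left(-20\right) 25 = 22 \left(-20\right) 25 = \left(-440\right) 25 = -11000$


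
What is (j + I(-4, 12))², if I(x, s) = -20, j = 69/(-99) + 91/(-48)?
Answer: 142301041/278784 ≈ 510.43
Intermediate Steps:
j = -1369/528 (j = 69*(-1/99) + 91*(-1/48) = -23/33 - 91/48 = -1369/528 ≈ -2.5928)
(j + I(-4, 12))² = (-1369/528 - 20)² = (-11929/528)² = 142301041/278784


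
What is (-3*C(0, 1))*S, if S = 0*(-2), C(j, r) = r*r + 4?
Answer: 0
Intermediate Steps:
C(j, r) = 4 + r² (C(j, r) = r² + 4 = 4 + r²)
S = 0
(-3*C(0, 1))*S = -3*(4 + 1²)*0 = -3*(4 + 1)*0 = -3*5*0 = -15*0 = 0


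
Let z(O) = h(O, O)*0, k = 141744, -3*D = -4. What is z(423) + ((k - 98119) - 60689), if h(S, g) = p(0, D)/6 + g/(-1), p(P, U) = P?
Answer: -17064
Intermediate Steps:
D = 4/3 (D = -⅓*(-4) = 4/3 ≈ 1.3333)
h(S, g) = -g (h(S, g) = 0/6 + g/(-1) = 0*(⅙) + g*(-1) = 0 - g = -g)
z(O) = 0 (z(O) = -O*0 = 0)
z(423) + ((k - 98119) - 60689) = 0 + ((141744 - 98119) - 60689) = 0 + (43625 - 60689) = 0 - 17064 = -17064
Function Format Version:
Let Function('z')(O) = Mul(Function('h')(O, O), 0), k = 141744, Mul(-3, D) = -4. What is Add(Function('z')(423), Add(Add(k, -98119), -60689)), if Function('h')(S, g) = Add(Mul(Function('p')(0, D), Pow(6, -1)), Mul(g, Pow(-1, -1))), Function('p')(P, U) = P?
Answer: -17064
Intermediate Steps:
D = Rational(4, 3) (D = Mul(Rational(-1, 3), -4) = Rational(4, 3) ≈ 1.3333)
Function('h')(S, g) = Mul(-1, g) (Function('h')(S, g) = Add(Mul(0, Pow(6, -1)), Mul(g, Pow(-1, -1))) = Add(Mul(0, Rational(1, 6)), Mul(g, -1)) = Add(0, Mul(-1, g)) = Mul(-1, g))
Function('z')(O) = 0 (Function('z')(O) = Mul(Mul(-1, O), 0) = 0)
Add(Function('z')(423), Add(Add(k, -98119), -60689)) = Add(0, Add(Add(141744, -98119), -60689)) = Add(0, Add(43625, -60689)) = Add(0, -17064) = -17064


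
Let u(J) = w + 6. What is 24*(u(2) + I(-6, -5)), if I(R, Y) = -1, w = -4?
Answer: 24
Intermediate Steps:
u(J) = 2 (u(J) = -4 + 6 = 2)
24*(u(2) + I(-6, -5)) = 24*(2 - 1) = 24*1 = 24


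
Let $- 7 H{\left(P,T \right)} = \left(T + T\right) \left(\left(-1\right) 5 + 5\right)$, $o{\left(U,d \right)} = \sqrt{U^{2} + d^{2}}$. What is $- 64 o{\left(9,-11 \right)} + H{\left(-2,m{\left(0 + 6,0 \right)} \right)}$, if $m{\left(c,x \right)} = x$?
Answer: $- 64 \sqrt{202} \approx -909.61$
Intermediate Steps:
$H{\left(P,T \right)} = 0$ ($H{\left(P,T \right)} = - \frac{\left(T + T\right) \left(\left(-1\right) 5 + 5\right)}{7} = - \frac{2 T \left(-5 + 5\right)}{7} = - \frac{2 T 0}{7} = \left(- \frac{1}{7}\right) 0 = 0$)
$- 64 o{\left(9,-11 \right)} + H{\left(-2,m{\left(0 + 6,0 \right)} \right)} = - 64 \sqrt{9^{2} + \left(-11\right)^{2}} + 0 = - 64 \sqrt{81 + 121} + 0 = - 64 \sqrt{202} + 0 = - 64 \sqrt{202}$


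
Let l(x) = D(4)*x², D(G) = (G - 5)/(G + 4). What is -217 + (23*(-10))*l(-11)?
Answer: 13047/4 ≈ 3261.8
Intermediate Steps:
D(G) = (-5 + G)/(4 + G)
l(x) = -x²/8 (l(x) = ((-5 + 4)/(4 + 4))*x² = (-1/8)*x² = ((⅛)*(-1))*x² = -x²/8)
-217 + (23*(-10))*l(-11) = -217 + (23*(-10))*(-⅛*(-11)²) = -217 - (-115)*121/4 = -217 - 230*(-121/8) = -217 + 13915/4 = 13047/4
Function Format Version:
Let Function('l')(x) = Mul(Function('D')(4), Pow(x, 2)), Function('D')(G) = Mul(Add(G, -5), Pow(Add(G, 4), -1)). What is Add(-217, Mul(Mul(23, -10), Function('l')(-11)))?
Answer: Rational(13047, 4) ≈ 3261.8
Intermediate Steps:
Function('D')(G) = Mul(Pow(Add(4, G), -1), Add(-5, G)) (Function('D')(G) = Mul(Add(-5, G), Pow(Add(4, G), -1)) = Mul(Pow(Add(4, G), -1), Add(-5, G)))
Function('l')(x) = Mul(Rational(-1, 8), Pow(x, 2)) (Function('l')(x) = Mul(Mul(Pow(Add(4, 4), -1), Add(-5, 4)), Pow(x, 2)) = Mul(Mul(Pow(8, -1), -1), Pow(x, 2)) = Mul(Mul(Rational(1, 8), -1), Pow(x, 2)) = Mul(Rational(-1, 8), Pow(x, 2)))
Add(-217, Mul(Mul(23, -10), Function('l')(-11))) = Add(-217, Mul(Mul(23, -10), Mul(Rational(-1, 8), Pow(-11, 2)))) = Add(-217, Mul(-230, Mul(Rational(-1, 8), 121))) = Add(-217, Mul(-230, Rational(-121, 8))) = Add(-217, Rational(13915, 4)) = Rational(13047, 4)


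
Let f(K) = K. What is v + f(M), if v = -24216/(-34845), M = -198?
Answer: -2291698/11615 ≈ -197.30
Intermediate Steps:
v = 8072/11615 (v = -24216*(-1/34845) = 8072/11615 ≈ 0.69496)
v + f(M) = 8072/11615 - 198 = -2291698/11615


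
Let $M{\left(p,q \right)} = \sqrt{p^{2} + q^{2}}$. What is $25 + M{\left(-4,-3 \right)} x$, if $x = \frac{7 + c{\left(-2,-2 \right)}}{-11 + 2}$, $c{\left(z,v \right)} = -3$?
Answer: $\frac{205}{9} \approx 22.778$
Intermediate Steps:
$x = - \frac{4}{9}$ ($x = \frac{7 - 3}{-11 + 2} = \frac{4}{-9} = 4 \left(- \frac{1}{9}\right) = - \frac{4}{9} \approx -0.44444$)
$25 + M{\left(-4,-3 \right)} x = 25 + \sqrt{\left(-4\right)^{2} + \left(-3\right)^{2}} \left(- \frac{4}{9}\right) = 25 + \sqrt{16 + 9} \left(- \frac{4}{9}\right) = 25 + \sqrt{25} \left(- \frac{4}{9}\right) = 25 + 5 \left(- \frac{4}{9}\right) = 25 - \frac{20}{9} = \frac{205}{9}$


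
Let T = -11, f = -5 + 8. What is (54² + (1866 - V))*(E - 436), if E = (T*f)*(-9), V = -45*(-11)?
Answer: -595893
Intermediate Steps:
f = 3
V = 495
E = 297 (E = -11*3*(-9) = -33*(-9) = 297)
(54² + (1866 - V))*(E - 436) = (54² + (1866 - 1*495))*(297 - 436) = (2916 + (1866 - 495))*(-139) = (2916 + 1371)*(-139) = 4287*(-139) = -595893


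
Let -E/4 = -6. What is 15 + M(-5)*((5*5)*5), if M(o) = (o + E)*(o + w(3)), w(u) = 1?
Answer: -9485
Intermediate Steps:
E = 24 (E = -4*(-6) = 24)
M(o) = (1 + o)*(24 + o) (M(o) = (o + 24)*(o + 1) = (24 + o)*(1 + o) = (1 + o)*(24 + o))
15 + M(-5)*((5*5)*5) = 15 + (24 + (-5)**2 + 25*(-5))*((5*5)*5) = 15 + (24 + 25 - 125)*(25*5) = 15 - 76*125 = 15 - 9500 = -9485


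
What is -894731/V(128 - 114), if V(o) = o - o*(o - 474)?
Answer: -894731/6454 ≈ -138.63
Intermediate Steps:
V(o) = o - o*(-474 + o)
-894731/V(128 - 114) = -894731*1/((128 - 114)*(475 - (128 - 114))) = -894731*1/(14*(475 - 1*14)) = -894731*1/(14*(475 - 14)) = -894731/(14*461) = -894731/6454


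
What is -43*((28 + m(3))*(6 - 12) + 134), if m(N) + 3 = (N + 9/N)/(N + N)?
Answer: 946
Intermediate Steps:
m(N) = -3 + (N + 9/N)/(2*N) (m(N) = -3 + (N + 9/N)/(N + N) = -3 + (N + 9/N)/((2*N)) = -3 + (N + 9/N)*(1/(2*N)) = -3 + (N + 9/N)/(2*N))
-43*((28 + m(3))*(6 - 12) + 134) = -43*((28 + (-5/2 + (9/2)/3²))*(6 - 12) + 134) = -43*((28 + (-5/2 + (9/2)*(⅑)))*(-6) + 134) = -43*((28 + (-5/2 + ½))*(-6) + 134) = -43*((28 - 2)*(-6) + 134) = -43*(26*(-6) + 134) = -43*(-156 + 134) = -43*(-22) = 946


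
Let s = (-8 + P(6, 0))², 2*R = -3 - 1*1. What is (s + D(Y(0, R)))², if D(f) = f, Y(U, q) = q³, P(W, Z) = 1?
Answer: 1681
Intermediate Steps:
R = -2 (R = (-3 - 1*1)/2 = (-3 - 1)/2 = (½)*(-4) = -2)
s = 49 (s = (-8 + 1)² = (-7)² = 49)
(s + D(Y(0, R)))² = (49 + (-2)³)² = (49 - 8)² = 41² = 1681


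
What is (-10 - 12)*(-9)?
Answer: 198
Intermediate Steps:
(-10 - 12)*(-9) = -22*(-9) = 198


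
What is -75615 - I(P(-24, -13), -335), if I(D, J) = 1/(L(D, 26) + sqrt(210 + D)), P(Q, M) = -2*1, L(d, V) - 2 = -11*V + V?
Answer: -2508754341/33178 + sqrt(13)/16589 ≈ -75615.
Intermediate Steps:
L(d, V) = 2 - 10*V (L(d, V) = 2 + (-11*V + V) = 2 - 10*V)
P(Q, M) = -2
I(D, J) = 1/(-258 + sqrt(210 + D)) (I(D, J) = 1/((2 - 10*26) + sqrt(210 + D)) = 1/((2 - 260) + sqrt(210 + D)) = 1/(-258 + sqrt(210 + D)))
-75615 - I(P(-24, -13), -335) = -75615 - 1/(-258 + sqrt(210 - 2)) = -75615 - 1/(-258 + sqrt(208)) = -75615 - 1/(-258 + 4*sqrt(13))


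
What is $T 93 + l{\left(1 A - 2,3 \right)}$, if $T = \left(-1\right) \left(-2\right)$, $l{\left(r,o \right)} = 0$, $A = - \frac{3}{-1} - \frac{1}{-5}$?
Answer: $186$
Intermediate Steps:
$A = \frac{16}{5}$ ($A = \left(-3\right) \left(-1\right) - - \frac{1}{5} = 3 + \frac{1}{5} = \frac{16}{5} \approx 3.2$)
$T = 2$
$T 93 + l{\left(1 A - 2,3 \right)} = 2 \cdot 93 + 0 = 186 + 0 = 186$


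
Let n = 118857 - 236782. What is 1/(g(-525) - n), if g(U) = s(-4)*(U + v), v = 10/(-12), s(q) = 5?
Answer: 6/691775 ≈ 8.6733e-6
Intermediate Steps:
v = -5/6 (v = 10*(-1/12) = -5/6 ≈ -0.83333)
n = -117925
g(U) = -25/6 + 5*U (g(U) = 5*(U - 5/6) = 5*(-5/6 + U) = -25/6 + 5*U)
1/(g(-525) - n) = 1/((-25/6 + 5*(-525)) - 1*(-117925)) = 1/((-25/6 - 2625) + 117925) = 1/(-15775/6 + 117925) = 1/(691775/6) = 6/691775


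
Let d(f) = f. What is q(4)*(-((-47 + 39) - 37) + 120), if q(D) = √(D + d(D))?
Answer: 330*√2 ≈ 466.69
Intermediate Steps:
q(D) = √2*√D (q(D) = √(D + D) = √(2*D) = √2*√D)
q(4)*(-((-47 + 39) - 37) + 120) = (√2*√4)*(-((-47 + 39) - 37) + 120) = (√2*2)*(-(-8 - 37) + 120) = (2*√2)*(-1*(-45) + 120) = (2*√2)*(45 + 120) = (2*√2)*165 = 330*√2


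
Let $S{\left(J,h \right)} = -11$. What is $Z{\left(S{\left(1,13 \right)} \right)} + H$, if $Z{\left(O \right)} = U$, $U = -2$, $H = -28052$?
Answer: $-28054$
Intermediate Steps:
$Z{\left(O \right)} = -2$
$Z{\left(S{\left(1,13 \right)} \right)} + H = -2 - 28052 = -28054$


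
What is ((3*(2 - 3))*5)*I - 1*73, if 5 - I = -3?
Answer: -193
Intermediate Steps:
I = 8 (I = 5 - 1*(-3) = 5 + 3 = 8)
((3*(2 - 3))*5)*I - 1*73 = ((3*(2 - 3))*5)*8 - 1*73 = ((3*(-1))*5)*8 - 73 = -3*5*8 - 73 = -15*8 - 73 = -120 - 73 = -193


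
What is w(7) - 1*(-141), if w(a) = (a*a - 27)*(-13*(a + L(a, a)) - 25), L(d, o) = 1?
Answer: -2697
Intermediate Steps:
w(a) = (-38 - 13*a)*(-27 + a²) (w(a) = (a*a - 27)*(-13*(a + 1) - 25) = (a² - 27)*(-13*(1 + a) - 25) = (-27 + a²)*((-13 - 13*a) - 25) = (-27 + a²)*(-38 - 13*a) = (-38 - 13*a)*(-27 + a²))
w(7) - 1*(-141) = (1026 - 38*7² - 13*7³ + 351*7) - 1*(-141) = (1026 - 38*49 - 13*343 + 2457) + 141 = (1026 - 1862 - 4459 + 2457) + 141 = -2838 + 141 = -2697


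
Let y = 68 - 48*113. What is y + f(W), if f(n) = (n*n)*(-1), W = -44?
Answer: -7292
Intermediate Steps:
y = -5356 (y = 68 - 5424 = -5356)
f(n) = -n² (f(n) = n²*(-1) = -n²)
y + f(W) = -5356 - 1*(-44)² = -5356 - 1*1936 = -5356 - 1936 = -7292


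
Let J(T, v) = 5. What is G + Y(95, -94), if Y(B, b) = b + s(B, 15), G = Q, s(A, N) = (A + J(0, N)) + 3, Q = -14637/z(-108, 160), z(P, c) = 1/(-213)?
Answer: 3117690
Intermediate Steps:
z(P, c) = -1/213
Q = 3117681 (Q = -14637/(-1/213) = -14637*(-213) = 3117681)
s(A, N) = 8 + A (s(A, N) = (A + 5) + 3 = (5 + A) + 3 = 8 + A)
G = 3117681
Y(B, b) = 8 + B + b (Y(B, b) = b + (8 + B) = 8 + B + b)
G + Y(95, -94) = 3117681 + (8 + 95 - 94) = 3117681 + 9 = 3117690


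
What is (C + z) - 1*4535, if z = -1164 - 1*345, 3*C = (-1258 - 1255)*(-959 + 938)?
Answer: 11547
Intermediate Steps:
C = 17591 (C = ((-1258 - 1255)*(-959 + 938))/3 = (-2513*(-21))/3 = (⅓)*52773 = 17591)
z = -1509 (z = -1164 - 345 = -1509)
(C + z) - 1*4535 = (17591 - 1509) - 1*4535 = 16082 - 4535 = 11547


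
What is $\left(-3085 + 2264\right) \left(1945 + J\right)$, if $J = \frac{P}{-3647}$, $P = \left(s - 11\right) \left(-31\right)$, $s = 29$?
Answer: $- \frac{5824151833}{3647} \approx -1.597 \cdot 10^{6}$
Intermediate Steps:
$P = -558$ ($P = \left(29 - 11\right) \left(-31\right) = 18 \left(-31\right) = -558$)
$J = \frac{558}{3647}$ ($J = - \frac{558}{-3647} = \left(-558\right) \left(- \frac{1}{3647}\right) = \frac{558}{3647} \approx 0.153$)
$\left(-3085 + 2264\right) \left(1945 + J\right) = \left(-3085 + 2264\right) \left(1945 + \frac{558}{3647}\right) = \left(-821\right) \frac{7093973}{3647} = - \frac{5824151833}{3647}$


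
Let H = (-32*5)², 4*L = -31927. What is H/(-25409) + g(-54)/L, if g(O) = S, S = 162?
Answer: -833796232/811233143 ≈ -1.0278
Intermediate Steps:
L = -31927/4 (L = (¼)*(-31927) = -31927/4 ≈ -7981.8)
g(O) = 162
H = 25600 (H = (-160)² = 25600)
H/(-25409) + g(-54)/L = 25600/(-25409) + 162/(-31927/4) = 25600*(-1/25409) + 162*(-4/31927) = -25600/25409 - 648/31927 = -833796232/811233143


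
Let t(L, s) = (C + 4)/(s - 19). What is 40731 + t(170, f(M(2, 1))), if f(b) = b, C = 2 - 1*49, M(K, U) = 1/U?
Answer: 733201/18 ≈ 40733.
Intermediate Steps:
C = -47 (C = 2 - 49 = -47)
t(L, s) = -43/(-19 + s) (t(L, s) = (-47 + 4)/(s - 19) = -43/(-19 + s))
40731 + t(170, f(M(2, 1))) = 40731 - 43/(-19 + 1/1) = 40731 - 43/(-19 + 1) = 40731 - 43/(-18) = 40731 - 43*(-1/18) = 40731 + 43/18 = 733201/18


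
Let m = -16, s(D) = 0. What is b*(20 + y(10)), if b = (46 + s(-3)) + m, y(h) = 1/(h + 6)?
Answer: 4815/8 ≈ 601.88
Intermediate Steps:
y(h) = 1/(6 + h)
b = 30 (b = (46 + 0) - 16 = 46 - 16 = 30)
b*(20 + y(10)) = 30*(20 + 1/(6 + 10)) = 30*(20 + 1/16) = 30*(321/16) = 4815/8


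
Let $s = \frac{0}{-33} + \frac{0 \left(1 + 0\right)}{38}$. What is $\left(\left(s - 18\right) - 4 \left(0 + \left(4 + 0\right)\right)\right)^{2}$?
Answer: $1156$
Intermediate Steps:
$s = 0$ ($s = 0 \left(- \frac{1}{33}\right) + 0 \cdot 1 \cdot \frac{1}{38} = 0 + 0 \cdot \frac{1}{38} = 0 + 0 = 0$)
$\left(\left(s - 18\right) - 4 \left(0 + \left(4 + 0\right)\right)\right)^{2} = \left(\left(0 - 18\right) - 4 \left(0 + \left(4 + 0\right)\right)\right)^{2} = \left(-18 - 4 \left(0 + 4\right)\right)^{2} = \left(-18 - 16\right)^{2} = \left(-34\right)^{2} = 1156$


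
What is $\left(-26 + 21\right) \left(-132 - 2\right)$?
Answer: $670$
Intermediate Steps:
$\left(-26 + 21\right) \left(-132 - 2\right) = \left(-5\right) \left(-134\right) = 670$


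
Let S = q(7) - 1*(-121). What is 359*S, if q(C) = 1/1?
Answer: 43798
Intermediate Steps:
q(C) = 1
S = 122 (S = 1 - 1*(-121) = 1 + 121 = 122)
359*S = 359*122 = 43798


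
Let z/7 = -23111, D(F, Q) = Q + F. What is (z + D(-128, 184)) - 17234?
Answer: -178955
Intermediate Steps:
D(F, Q) = F + Q
z = -161777 (z = 7*(-23111) = -161777)
(z + D(-128, 184)) - 17234 = (-161777 + (-128 + 184)) - 17234 = (-161777 + 56) - 17234 = -161721 - 17234 = -178955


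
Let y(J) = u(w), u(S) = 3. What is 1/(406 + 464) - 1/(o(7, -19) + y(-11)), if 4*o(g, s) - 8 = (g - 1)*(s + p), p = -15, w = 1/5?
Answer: 229/10005 ≈ 0.022889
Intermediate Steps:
w = ⅕ ≈ 0.20000
y(J) = 3
o(g, s) = 2 + (-1 + g)*(-15 + s)/4 (o(g, s) = 2 + ((g - 1)*(s - 15))/4 = 2 + ((-1 + g)*(-15 + s))/4 = 2 + (-1 + g)*(-15 + s)/4)
1/(406 + 464) - 1/(o(7, -19) + y(-11)) = 1/(406 + 464) - 1/((23/4 - 15/4*7 - ¼*(-19) + (¼)*7*(-19)) + 3) = 1/870 - 1/((23/4 - 105/4 + 19/4 - 133/4) + 3) = 1/870 - 1/(-49 + 3) = 1/870 - 1/(-46) = 1/870 - 1*(-1/46) = 1/870 + 1/46 = 229/10005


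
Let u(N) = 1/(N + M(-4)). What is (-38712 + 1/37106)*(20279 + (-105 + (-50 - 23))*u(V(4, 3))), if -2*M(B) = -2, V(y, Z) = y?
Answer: -145392903672207/185530 ≈ -7.8366e+8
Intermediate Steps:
M(B) = 1 (M(B) = -1/2*(-2) = 1)
u(N) = 1/(1 + N) (u(N) = 1/(N + 1) = 1/(1 + N))
(-38712 + 1/37106)*(20279 + (-105 + (-50 - 23))*u(V(4, 3))) = (-38712 + 1/37106)*(20279 + (-105 + (-50 - 23))/(1 + 4)) = (-38712 + 1/37106)*(20279 + (-105 - 73)/5) = -1436447471*(20279 - 178*1/5)/37106 = -1436447471*(20279 - 178/5)/37106 = -1436447471/37106*101217/5 = -145392903672207/185530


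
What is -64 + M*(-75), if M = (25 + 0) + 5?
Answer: -2314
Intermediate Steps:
M = 30 (M = 25 + 5 = 30)
-64 + M*(-75) = -64 + 30*(-75) = -64 - 2250 = -2314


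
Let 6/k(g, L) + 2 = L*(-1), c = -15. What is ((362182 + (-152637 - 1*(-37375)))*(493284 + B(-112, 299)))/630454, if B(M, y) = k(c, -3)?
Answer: 60901583400/315227 ≈ 1.9320e+5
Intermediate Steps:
k(g, L) = 6/(-2 - L) (k(g, L) = 6/(-2 + L*(-1)) = 6/(-2 - L))
B(M, y) = 6 (B(M, y) = -6/(2 - 3) = -6/(-1) = -6*(-1) = 6)
((362182 + (-152637 - 1*(-37375)))*(493284 + B(-112, 299)))/630454 = ((362182 + (-152637 - 1*(-37375)))*(493284 + 6))/630454 = ((362182 + (-152637 + 37375))*493290)*(1/630454) = ((362182 - 115262)*493290)*(1/630454) = (246920*493290)*(1/630454) = 121803166800*(1/630454) = 60901583400/315227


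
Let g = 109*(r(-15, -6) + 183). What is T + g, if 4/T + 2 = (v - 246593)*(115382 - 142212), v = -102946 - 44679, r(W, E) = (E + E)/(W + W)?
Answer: 528594890479967/26442172345 ≈ 19991.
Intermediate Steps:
r(W, E) = E/W (r(W, E) = (2*E)/((2*W)) = (2*E)*(1/(2*W)) = E/W)
g = 99953/5 (g = 109*(-6/(-15) + 183) = 109*(-6*(-1/15) + 183) = 109*(⅖ + 183) = 109*(917/5) = 99953/5 ≈ 19991.)
v = -147625
T = 2/5288434469 (T = 4/(-2 + (-147625 - 246593)*(115382 - 142212)) = 4/(-2 - 394218*(-26830)) = 4/(-2 + 10576868940) = 4/10576868938 = 4*(1/10576868938) = 2/5288434469 ≈ 3.7818e-10)
T + g = 2/5288434469 + 99953/5 = 528594890479967/26442172345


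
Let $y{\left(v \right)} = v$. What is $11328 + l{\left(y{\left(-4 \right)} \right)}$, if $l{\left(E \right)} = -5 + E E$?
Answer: $11339$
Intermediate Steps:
$l{\left(E \right)} = -5 + E^{2}$
$11328 + l{\left(y{\left(-4 \right)} \right)} = 11328 - \left(5 - \left(-4\right)^{2}\right) = 11328 + \left(-5 + 16\right) = 11328 + 11 = 11339$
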